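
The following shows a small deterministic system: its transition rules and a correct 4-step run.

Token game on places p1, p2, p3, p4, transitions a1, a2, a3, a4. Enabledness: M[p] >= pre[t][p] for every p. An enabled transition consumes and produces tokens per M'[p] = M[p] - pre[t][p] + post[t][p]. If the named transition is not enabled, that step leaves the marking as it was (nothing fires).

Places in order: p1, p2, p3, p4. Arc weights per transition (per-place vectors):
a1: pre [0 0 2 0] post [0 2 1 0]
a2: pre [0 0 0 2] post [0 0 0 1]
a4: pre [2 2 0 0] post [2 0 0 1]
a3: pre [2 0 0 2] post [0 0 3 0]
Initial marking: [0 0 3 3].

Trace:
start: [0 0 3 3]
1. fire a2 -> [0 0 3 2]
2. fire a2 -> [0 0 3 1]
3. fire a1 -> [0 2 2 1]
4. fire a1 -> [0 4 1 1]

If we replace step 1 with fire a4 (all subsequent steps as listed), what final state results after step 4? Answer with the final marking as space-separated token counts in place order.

0 4 1 2

(re-executing from step 1 with the substitution; state before step 1: [0 0 3 3])
1. fire a4 -> [0 0 3 3]
2. fire a2 -> [0 0 3 2]
3. fire a1 -> [0 2 2 2]
4. fire a1 -> [0 4 1 2]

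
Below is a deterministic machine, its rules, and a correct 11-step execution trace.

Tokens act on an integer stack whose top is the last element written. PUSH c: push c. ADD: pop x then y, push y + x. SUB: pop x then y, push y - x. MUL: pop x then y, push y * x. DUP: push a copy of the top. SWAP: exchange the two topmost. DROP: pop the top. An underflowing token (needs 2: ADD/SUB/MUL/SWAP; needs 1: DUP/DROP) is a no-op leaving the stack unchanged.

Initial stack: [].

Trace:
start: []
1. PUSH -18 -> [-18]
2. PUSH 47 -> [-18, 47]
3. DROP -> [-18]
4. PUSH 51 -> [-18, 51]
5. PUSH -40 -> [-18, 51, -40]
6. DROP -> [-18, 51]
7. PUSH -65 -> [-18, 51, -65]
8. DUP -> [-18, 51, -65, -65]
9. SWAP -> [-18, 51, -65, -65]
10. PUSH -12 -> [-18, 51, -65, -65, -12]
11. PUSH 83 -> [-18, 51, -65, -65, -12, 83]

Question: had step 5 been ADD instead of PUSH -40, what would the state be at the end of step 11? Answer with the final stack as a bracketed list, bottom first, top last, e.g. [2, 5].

(re-executing from step 5 with the substitution; state before step 5: [-18, 51])
5. ADD -> [33]
6. DROP -> []
7. PUSH -65 -> [-65]
8. DUP -> [-65, -65]
9. SWAP -> [-65, -65]
10. PUSH -12 -> [-65, -65, -12]
11. PUSH 83 -> [-65, -65, -12, 83]

[-65, -65, -12, 83]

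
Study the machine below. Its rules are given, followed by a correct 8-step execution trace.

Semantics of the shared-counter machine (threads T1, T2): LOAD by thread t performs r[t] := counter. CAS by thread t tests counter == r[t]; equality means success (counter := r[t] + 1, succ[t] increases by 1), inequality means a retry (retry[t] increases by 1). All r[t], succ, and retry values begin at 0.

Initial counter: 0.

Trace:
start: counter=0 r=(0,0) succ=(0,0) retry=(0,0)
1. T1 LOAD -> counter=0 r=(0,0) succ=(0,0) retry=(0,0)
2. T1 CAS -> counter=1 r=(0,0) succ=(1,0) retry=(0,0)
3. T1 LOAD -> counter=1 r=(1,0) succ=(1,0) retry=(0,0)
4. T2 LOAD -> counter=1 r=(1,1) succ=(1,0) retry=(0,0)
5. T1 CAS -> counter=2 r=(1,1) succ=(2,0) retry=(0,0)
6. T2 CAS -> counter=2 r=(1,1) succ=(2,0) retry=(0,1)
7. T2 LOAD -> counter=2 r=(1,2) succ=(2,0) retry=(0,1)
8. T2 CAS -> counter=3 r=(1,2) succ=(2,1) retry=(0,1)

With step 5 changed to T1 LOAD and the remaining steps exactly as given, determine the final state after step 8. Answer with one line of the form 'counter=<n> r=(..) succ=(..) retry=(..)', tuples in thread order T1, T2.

(re-executing from step 5 with the substitution; state before step 5: counter=1 r=(1,1) succ=(1,0) retry=(0,0))
5. T1 LOAD -> counter=1 r=(1,1) succ=(1,0) retry=(0,0)
6. T2 CAS -> counter=2 r=(1,1) succ=(1,1) retry=(0,0)
7. T2 LOAD -> counter=2 r=(1,2) succ=(1,1) retry=(0,0)
8. T2 CAS -> counter=3 r=(1,2) succ=(1,2) retry=(0,0)

counter=3 r=(1,2) succ=(1,2) retry=(0,0)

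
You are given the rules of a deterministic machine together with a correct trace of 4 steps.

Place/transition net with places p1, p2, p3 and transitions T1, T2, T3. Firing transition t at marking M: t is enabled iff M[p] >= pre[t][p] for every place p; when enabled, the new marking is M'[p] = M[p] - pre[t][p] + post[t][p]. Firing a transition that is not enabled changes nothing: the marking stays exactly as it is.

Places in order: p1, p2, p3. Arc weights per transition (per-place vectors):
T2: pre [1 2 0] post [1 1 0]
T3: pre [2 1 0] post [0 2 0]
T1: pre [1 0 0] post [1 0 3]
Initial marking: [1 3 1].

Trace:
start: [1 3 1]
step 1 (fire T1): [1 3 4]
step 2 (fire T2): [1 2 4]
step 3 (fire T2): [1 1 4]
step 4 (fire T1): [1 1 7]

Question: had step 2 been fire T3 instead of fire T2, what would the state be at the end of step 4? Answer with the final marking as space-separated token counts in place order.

1 2 7

(re-executing from step 2 with the substitution; state before step 2: [1 3 4])
step 2 (fire T3): [1 3 4]
step 3 (fire T2): [1 2 4]
step 4 (fire T1): [1 2 7]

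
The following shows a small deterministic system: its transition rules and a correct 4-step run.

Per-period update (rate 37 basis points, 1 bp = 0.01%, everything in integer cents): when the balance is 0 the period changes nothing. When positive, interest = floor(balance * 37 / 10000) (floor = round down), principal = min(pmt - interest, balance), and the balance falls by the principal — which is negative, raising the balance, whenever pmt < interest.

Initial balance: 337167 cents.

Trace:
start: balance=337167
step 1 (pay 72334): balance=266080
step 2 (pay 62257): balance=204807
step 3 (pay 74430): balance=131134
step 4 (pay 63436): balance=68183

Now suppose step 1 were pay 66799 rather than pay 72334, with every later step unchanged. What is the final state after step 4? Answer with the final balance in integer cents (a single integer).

(re-executing from step 1 with the substitution; state before step 1: balance=337167)
step 1 (pay 66799): balance=271615
step 2 (pay 62257): balance=210362
step 3 (pay 74430): balance=136710
step 4 (pay 63436): balance=73779

73779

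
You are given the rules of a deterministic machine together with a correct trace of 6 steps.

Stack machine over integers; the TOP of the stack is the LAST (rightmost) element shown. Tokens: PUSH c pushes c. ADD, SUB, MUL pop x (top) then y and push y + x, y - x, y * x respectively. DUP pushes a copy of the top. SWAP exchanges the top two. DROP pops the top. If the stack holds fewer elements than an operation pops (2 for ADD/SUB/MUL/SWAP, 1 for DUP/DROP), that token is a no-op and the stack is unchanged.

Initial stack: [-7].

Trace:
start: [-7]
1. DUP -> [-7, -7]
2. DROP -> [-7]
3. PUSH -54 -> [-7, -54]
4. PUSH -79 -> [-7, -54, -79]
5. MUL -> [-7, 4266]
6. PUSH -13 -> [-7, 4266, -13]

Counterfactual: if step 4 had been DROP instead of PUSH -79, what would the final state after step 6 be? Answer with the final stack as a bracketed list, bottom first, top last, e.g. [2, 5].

[-7, -13]

(re-executing from step 4 with the substitution; state before step 4: [-7, -54])
4. DROP -> [-7]
5. MUL -> [-7]
6. PUSH -13 -> [-7, -13]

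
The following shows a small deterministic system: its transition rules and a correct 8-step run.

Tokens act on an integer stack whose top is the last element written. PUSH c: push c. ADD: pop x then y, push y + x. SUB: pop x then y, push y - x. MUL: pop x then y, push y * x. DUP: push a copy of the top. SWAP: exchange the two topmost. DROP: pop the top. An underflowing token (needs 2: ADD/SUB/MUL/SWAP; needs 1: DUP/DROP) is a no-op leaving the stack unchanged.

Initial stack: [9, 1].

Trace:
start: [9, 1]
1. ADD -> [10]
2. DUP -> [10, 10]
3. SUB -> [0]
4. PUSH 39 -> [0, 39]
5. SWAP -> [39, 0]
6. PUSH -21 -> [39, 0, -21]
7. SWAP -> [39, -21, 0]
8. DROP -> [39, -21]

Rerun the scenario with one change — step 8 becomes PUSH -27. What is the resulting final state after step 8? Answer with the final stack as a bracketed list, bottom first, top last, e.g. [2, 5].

[39, -21, 0, -27]

(re-executing from step 8 with the substitution; state before step 8: [39, -21, 0])
8. PUSH -27 -> [39, -21, 0, -27]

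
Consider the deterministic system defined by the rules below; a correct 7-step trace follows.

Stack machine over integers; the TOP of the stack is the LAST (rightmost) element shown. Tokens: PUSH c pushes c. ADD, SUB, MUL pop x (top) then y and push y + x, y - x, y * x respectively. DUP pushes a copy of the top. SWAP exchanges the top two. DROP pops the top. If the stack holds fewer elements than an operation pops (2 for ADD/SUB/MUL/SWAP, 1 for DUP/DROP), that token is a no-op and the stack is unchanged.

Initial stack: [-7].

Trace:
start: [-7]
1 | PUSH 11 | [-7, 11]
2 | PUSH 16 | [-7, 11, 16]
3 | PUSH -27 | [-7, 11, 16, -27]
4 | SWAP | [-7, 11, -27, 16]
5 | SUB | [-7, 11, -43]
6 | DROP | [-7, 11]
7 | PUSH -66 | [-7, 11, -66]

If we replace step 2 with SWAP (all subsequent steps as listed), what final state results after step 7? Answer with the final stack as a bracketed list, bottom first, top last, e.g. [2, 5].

(re-executing from step 2 with the substitution; state before step 2: [-7, 11])
2 | SWAP | [11, -7]
3 | PUSH -27 | [11, -7, -27]
4 | SWAP | [11, -27, -7]
5 | SUB | [11, -20]
6 | DROP | [11]
7 | PUSH -66 | [11, -66]

[11, -66]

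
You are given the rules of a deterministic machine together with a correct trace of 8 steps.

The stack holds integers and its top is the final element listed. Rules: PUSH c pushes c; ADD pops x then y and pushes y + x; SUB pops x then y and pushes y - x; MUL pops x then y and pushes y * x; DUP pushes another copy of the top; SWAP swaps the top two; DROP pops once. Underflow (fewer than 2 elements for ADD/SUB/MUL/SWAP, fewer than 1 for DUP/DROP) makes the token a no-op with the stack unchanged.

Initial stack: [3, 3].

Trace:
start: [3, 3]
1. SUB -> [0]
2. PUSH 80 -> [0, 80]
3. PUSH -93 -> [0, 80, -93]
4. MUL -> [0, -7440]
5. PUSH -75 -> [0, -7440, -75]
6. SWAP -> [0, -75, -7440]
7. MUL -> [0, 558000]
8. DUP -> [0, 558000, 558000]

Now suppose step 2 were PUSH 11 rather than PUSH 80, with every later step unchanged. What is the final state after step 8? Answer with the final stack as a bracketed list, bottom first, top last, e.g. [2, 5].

(re-executing from step 2 with the substitution; state before step 2: [0])
2. PUSH 11 -> [0, 11]
3. PUSH -93 -> [0, 11, -93]
4. MUL -> [0, -1023]
5. PUSH -75 -> [0, -1023, -75]
6. SWAP -> [0, -75, -1023]
7. MUL -> [0, 76725]
8. DUP -> [0, 76725, 76725]

[0, 76725, 76725]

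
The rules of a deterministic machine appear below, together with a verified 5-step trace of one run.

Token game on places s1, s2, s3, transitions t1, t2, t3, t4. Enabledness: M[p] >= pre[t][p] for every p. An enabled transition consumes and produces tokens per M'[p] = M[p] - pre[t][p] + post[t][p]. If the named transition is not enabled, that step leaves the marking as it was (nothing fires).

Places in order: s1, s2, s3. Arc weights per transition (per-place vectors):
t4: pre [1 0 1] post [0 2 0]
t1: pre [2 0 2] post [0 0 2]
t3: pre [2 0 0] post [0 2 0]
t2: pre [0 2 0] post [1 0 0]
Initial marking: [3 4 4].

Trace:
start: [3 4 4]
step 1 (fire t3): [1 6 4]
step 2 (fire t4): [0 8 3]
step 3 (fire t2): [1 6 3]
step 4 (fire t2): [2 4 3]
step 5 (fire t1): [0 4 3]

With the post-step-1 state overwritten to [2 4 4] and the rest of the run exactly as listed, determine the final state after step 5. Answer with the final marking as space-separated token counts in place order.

1 2 3

state after step 1 := [2 4 4]
step 2 (fire t4): [1 6 3]
step 3 (fire t2): [2 4 3]
step 4 (fire t2): [3 2 3]
step 5 (fire t1): [1 2 3]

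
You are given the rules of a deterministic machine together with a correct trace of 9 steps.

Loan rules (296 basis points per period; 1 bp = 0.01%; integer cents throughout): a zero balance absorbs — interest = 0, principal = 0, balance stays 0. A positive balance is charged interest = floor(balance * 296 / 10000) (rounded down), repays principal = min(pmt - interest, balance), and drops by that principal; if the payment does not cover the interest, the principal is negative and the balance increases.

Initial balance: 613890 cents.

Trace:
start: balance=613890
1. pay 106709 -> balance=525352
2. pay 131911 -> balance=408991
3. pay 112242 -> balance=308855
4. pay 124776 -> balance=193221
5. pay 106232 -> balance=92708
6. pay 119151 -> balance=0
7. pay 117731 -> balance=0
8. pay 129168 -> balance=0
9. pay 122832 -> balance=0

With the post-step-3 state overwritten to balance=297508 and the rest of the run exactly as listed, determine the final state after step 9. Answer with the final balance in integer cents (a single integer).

0

state after step 3 := balance=297508
4. pay 124776 -> balance=181538
5. pay 106232 -> balance=80679
6. pay 119151 -> balance=0
7. pay 117731 -> balance=0
8. pay 129168 -> balance=0
9. pay 122832 -> balance=0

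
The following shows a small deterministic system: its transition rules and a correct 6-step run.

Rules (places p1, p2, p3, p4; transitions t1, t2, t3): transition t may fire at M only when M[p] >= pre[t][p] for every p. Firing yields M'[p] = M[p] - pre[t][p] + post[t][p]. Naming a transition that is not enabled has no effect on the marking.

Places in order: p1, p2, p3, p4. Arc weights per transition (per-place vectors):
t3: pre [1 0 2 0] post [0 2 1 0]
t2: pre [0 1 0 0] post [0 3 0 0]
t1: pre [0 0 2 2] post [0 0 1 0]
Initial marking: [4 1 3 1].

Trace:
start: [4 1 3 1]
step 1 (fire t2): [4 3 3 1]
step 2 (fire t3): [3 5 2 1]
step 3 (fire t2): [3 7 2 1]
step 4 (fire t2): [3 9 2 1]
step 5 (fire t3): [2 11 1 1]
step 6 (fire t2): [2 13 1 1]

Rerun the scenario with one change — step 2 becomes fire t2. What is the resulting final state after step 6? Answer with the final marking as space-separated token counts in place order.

(re-executing from step 2 with the substitution; state before step 2: [4 3 3 1])
step 2 (fire t2): [4 5 3 1]
step 3 (fire t2): [4 7 3 1]
step 4 (fire t2): [4 9 3 1]
step 5 (fire t3): [3 11 2 1]
step 6 (fire t2): [3 13 2 1]

3 13 2 1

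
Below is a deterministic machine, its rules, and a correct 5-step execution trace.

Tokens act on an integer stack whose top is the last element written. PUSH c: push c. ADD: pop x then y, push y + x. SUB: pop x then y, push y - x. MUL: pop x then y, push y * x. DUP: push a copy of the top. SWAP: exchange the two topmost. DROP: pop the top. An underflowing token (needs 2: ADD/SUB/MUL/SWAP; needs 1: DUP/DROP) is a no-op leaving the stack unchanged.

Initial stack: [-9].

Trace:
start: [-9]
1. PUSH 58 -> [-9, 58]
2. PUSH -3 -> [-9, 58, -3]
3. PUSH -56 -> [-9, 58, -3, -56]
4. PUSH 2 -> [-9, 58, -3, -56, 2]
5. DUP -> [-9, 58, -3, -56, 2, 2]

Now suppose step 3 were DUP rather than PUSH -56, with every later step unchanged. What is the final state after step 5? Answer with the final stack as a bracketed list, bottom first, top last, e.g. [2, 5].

(re-executing from step 3 with the substitution; state before step 3: [-9, 58, -3])
3. DUP -> [-9, 58, -3, -3]
4. PUSH 2 -> [-9, 58, -3, -3, 2]
5. DUP -> [-9, 58, -3, -3, 2, 2]

[-9, 58, -3, -3, 2, 2]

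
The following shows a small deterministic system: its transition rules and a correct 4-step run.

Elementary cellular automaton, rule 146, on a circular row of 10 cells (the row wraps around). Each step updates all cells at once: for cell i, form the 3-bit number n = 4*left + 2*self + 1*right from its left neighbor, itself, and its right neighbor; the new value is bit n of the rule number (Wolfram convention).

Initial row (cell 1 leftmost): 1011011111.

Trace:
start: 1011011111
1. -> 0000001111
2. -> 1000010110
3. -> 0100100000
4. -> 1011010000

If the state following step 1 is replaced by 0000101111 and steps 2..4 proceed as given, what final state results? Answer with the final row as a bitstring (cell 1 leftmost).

state after step 1 := 0000101111
2. -> 1001000110
3. -> 0110101000
4. -> 1000000100

1000000100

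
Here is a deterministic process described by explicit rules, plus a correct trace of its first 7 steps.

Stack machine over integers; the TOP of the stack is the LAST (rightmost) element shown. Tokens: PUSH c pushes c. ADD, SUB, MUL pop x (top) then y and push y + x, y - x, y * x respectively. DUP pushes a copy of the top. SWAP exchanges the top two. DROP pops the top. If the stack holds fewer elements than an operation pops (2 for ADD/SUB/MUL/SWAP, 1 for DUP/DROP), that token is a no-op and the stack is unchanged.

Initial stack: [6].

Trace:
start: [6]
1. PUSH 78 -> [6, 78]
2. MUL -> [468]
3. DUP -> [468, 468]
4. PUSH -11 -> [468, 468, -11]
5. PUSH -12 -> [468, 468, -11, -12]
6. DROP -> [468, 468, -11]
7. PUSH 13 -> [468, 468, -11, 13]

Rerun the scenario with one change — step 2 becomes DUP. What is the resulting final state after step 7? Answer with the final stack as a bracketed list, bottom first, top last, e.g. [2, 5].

(re-executing from step 2 with the substitution; state before step 2: [6, 78])
2. DUP -> [6, 78, 78]
3. DUP -> [6, 78, 78, 78]
4. PUSH -11 -> [6, 78, 78, 78, -11]
5. PUSH -12 -> [6, 78, 78, 78, -11, -12]
6. DROP -> [6, 78, 78, 78, -11]
7. PUSH 13 -> [6, 78, 78, 78, -11, 13]

[6, 78, 78, 78, -11, 13]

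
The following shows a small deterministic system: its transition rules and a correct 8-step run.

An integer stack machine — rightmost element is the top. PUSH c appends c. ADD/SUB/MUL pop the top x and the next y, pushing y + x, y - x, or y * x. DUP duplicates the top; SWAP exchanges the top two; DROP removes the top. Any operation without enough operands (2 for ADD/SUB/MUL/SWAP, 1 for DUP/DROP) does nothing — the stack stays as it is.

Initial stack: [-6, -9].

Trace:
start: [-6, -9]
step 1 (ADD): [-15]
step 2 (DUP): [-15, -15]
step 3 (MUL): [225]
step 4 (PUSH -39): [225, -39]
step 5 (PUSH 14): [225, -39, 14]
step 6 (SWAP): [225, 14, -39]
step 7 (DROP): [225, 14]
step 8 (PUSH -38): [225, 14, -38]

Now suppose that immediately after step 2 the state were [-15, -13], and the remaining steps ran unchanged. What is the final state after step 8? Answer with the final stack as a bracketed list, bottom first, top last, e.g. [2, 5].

[195, 14, -38]

state after step 2 := [-15, -13]
step 3 (MUL): [195]
step 4 (PUSH -39): [195, -39]
step 5 (PUSH 14): [195, -39, 14]
step 6 (SWAP): [195, 14, -39]
step 7 (DROP): [195, 14]
step 8 (PUSH -38): [195, 14, -38]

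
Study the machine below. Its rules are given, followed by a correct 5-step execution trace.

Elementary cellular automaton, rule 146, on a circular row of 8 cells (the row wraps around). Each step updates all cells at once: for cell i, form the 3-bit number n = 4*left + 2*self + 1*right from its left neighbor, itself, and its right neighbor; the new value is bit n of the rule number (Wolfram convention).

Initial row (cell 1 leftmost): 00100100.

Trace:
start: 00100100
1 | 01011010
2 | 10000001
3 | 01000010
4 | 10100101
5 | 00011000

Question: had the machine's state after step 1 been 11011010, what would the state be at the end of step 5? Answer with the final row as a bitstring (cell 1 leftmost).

00000000

state after step 1 := 11011010
2 | 00000000
3 | 00000000
4 | 00000000
5 | 00000000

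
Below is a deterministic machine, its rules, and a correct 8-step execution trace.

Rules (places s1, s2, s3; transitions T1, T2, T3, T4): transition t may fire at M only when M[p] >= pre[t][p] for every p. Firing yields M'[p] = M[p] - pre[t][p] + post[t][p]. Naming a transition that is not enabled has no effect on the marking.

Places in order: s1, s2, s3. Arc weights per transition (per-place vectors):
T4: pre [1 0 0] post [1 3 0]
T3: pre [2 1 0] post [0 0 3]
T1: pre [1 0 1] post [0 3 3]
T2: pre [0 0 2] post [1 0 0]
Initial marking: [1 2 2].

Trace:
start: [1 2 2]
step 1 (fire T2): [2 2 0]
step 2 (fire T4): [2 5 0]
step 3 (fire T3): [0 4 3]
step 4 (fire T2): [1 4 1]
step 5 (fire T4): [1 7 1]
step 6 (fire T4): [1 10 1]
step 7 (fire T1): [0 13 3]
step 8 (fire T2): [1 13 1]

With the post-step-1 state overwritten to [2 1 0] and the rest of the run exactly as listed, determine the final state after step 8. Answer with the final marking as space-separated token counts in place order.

1 12 1

state after step 1 := [2 1 0]
step 2 (fire T4): [2 4 0]
step 3 (fire T3): [0 3 3]
step 4 (fire T2): [1 3 1]
step 5 (fire T4): [1 6 1]
step 6 (fire T4): [1 9 1]
step 7 (fire T1): [0 12 3]
step 8 (fire T2): [1 12 1]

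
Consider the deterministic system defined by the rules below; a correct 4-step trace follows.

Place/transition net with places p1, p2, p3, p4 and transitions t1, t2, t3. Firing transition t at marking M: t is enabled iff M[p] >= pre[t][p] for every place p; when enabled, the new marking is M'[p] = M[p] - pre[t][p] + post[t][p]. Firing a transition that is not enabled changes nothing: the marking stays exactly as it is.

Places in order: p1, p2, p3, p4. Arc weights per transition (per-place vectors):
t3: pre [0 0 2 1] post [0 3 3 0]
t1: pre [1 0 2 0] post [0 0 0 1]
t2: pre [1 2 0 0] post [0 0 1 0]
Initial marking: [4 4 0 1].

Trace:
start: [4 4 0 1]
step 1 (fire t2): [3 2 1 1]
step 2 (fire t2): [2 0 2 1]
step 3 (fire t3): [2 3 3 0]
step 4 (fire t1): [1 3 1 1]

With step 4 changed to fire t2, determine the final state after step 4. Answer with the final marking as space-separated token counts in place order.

1 1 4 0

(re-executing from step 4 with the substitution; state before step 4: [2 3 3 0])
step 4 (fire t2): [1 1 4 0]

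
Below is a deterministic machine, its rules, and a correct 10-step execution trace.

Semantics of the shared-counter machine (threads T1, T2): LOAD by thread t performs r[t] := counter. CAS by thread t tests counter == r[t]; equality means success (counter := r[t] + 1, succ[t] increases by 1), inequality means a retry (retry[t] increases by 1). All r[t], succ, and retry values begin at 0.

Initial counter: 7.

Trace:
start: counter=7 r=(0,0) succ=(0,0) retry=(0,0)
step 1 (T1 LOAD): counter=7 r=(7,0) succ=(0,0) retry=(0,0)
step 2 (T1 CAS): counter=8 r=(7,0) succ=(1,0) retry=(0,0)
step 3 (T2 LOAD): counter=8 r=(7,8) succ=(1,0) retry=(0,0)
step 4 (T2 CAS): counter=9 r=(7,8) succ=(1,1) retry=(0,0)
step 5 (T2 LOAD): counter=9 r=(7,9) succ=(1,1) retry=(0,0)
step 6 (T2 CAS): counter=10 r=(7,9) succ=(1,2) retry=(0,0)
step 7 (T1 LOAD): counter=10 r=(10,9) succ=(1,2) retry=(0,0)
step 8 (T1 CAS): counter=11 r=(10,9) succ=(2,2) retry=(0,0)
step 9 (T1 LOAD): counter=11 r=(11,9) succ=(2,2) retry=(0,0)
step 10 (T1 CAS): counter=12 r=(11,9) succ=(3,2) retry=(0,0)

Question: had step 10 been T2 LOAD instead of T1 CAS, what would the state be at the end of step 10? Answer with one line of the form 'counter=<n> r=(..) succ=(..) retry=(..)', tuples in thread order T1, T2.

counter=11 r=(11,11) succ=(2,2) retry=(0,0)

(re-executing from step 10 with the substitution; state before step 10: counter=11 r=(11,9) succ=(2,2) retry=(0,0))
step 10 (T2 LOAD): counter=11 r=(11,11) succ=(2,2) retry=(0,0)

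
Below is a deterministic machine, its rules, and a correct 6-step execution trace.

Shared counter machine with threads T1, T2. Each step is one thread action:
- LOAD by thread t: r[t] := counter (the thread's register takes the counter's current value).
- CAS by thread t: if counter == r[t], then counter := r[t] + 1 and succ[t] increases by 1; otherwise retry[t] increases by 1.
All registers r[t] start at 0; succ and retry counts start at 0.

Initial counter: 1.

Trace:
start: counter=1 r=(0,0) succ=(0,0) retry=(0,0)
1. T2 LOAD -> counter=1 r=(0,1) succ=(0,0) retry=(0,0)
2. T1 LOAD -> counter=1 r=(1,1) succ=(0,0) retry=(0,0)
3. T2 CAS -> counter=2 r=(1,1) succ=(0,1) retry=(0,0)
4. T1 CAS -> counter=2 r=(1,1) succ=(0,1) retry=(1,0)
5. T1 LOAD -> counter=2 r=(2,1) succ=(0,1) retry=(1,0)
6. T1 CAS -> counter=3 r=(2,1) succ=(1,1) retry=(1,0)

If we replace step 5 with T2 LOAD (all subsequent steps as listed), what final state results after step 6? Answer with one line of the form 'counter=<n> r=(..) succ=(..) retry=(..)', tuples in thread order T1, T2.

counter=2 r=(1,2) succ=(0,1) retry=(2,0)

(re-executing from step 5 with the substitution; state before step 5: counter=2 r=(1,1) succ=(0,1) retry=(1,0))
5. T2 LOAD -> counter=2 r=(1,2) succ=(0,1) retry=(1,0)
6. T1 CAS -> counter=2 r=(1,2) succ=(0,1) retry=(2,0)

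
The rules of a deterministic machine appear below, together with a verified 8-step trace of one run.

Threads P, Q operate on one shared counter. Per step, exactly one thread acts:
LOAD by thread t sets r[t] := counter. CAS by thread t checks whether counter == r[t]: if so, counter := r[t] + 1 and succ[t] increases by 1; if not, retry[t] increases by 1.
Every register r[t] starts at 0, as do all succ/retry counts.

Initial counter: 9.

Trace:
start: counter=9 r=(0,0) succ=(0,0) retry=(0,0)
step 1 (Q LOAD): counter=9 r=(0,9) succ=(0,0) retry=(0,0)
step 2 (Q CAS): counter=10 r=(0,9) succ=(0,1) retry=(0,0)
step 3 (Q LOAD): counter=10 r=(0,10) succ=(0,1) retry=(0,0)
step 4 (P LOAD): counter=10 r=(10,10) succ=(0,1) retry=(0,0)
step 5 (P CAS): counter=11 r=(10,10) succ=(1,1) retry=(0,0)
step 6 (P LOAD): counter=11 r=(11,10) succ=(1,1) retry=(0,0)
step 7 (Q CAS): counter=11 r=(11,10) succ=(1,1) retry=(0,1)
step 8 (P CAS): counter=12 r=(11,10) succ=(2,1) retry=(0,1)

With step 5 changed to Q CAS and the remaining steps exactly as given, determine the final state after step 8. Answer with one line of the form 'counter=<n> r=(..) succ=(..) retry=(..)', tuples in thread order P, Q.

(re-executing from step 5 with the substitution; state before step 5: counter=10 r=(10,10) succ=(0,1) retry=(0,0))
step 5 (Q CAS): counter=11 r=(10,10) succ=(0,2) retry=(0,0)
step 6 (P LOAD): counter=11 r=(11,10) succ=(0,2) retry=(0,0)
step 7 (Q CAS): counter=11 r=(11,10) succ=(0,2) retry=(0,1)
step 8 (P CAS): counter=12 r=(11,10) succ=(1,2) retry=(0,1)

counter=12 r=(11,10) succ=(1,2) retry=(0,1)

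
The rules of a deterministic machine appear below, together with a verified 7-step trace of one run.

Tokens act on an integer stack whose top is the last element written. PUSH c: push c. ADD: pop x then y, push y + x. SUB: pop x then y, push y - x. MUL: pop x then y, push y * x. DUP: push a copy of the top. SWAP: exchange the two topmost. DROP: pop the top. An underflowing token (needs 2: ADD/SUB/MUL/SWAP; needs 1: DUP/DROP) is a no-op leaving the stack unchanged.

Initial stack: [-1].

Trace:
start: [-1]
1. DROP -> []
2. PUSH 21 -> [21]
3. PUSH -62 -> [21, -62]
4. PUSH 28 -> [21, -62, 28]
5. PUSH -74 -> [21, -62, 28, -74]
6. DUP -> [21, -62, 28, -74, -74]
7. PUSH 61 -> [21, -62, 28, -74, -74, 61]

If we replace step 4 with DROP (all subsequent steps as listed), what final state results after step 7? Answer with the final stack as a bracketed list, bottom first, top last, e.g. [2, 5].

[21, -74, -74, 61]

(re-executing from step 4 with the substitution; state before step 4: [21, -62])
4. DROP -> [21]
5. PUSH -74 -> [21, -74]
6. DUP -> [21, -74, -74]
7. PUSH 61 -> [21, -74, -74, 61]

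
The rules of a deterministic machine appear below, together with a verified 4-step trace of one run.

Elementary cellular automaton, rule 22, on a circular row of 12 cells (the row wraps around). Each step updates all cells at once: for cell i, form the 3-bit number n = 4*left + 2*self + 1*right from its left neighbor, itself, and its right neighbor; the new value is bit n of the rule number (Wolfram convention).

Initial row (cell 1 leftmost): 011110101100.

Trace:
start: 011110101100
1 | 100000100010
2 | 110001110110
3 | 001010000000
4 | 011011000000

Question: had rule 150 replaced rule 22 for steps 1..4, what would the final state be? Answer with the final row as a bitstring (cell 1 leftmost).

000100010001

(re-executing steps 1..4 under rule 150; state before step 1: 011110101100)
1 | 101100100010
2 | 100011110110
3 | 110101100000
4 | 000100010001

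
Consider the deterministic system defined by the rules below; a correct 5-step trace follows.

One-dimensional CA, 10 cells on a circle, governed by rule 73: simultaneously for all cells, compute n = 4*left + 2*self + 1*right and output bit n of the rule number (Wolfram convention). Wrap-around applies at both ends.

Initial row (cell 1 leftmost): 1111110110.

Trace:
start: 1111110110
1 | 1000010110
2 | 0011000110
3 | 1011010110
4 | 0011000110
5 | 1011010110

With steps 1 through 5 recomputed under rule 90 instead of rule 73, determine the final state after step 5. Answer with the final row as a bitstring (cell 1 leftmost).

(re-executing steps 1..5 under rule 90; state before step 1: 1111110110)
1 | 1000010110
2 | 0100100110
3 | 1011011111
4 | 1011010000
5 | 0011001001

0011001001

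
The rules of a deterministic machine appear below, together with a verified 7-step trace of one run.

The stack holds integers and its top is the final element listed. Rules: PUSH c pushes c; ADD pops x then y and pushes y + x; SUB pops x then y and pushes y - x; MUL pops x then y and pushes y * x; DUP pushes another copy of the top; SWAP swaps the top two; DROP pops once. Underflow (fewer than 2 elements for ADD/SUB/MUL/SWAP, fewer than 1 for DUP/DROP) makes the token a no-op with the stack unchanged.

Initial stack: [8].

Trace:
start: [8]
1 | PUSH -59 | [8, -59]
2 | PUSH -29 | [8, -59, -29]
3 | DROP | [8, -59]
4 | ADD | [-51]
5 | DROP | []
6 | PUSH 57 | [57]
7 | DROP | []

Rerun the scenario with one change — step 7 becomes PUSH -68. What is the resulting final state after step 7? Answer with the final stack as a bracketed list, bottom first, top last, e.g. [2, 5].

(re-executing from step 7 with the substitution; state before step 7: [57])
7 | PUSH -68 | [57, -68]

[57, -68]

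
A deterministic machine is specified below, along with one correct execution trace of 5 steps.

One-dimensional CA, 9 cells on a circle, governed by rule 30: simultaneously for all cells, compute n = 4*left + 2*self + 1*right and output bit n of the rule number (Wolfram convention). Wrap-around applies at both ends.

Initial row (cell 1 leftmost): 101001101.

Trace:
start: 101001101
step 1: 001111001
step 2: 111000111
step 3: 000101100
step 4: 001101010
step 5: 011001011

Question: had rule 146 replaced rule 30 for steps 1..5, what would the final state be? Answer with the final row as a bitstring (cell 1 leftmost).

010000100

(re-executing steps 1..5 under rule 146; state before step 1: 101001101)
step 1: 000110000
step 2: 001001000
step 3: 010110100
step 4: 100000010
step 5: 010000100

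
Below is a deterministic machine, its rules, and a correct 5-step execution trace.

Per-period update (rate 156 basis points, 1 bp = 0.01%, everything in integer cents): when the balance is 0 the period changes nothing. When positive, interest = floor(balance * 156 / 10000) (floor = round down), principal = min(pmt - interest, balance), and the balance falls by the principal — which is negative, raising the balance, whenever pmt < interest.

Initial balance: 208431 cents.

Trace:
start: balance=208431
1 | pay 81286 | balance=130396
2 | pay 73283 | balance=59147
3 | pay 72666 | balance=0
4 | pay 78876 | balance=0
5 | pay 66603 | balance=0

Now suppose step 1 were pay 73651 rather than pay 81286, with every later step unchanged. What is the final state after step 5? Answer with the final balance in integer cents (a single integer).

(re-executing from step 1 with the substitution; state before step 1: balance=208431)
1 | pay 73651 | balance=138031
2 | pay 73283 | balance=66901
3 | pay 72666 | balance=0
4 | pay 78876 | balance=0
5 | pay 66603 | balance=0

0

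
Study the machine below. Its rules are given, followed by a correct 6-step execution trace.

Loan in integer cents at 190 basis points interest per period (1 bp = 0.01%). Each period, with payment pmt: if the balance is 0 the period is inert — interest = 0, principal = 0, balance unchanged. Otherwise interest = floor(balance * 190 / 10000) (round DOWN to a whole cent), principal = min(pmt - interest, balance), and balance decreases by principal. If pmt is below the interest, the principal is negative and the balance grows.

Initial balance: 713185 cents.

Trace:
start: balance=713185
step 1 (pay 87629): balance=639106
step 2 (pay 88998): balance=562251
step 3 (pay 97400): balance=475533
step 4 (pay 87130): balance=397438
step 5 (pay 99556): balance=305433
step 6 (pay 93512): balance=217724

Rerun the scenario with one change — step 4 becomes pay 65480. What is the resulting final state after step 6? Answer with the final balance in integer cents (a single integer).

(re-executing from step 4 with the substitution; state before step 4: balance=475533)
step 4 (pay 65480): balance=419088
step 5 (pay 99556): balance=327494
step 6 (pay 93512): balance=240204

240204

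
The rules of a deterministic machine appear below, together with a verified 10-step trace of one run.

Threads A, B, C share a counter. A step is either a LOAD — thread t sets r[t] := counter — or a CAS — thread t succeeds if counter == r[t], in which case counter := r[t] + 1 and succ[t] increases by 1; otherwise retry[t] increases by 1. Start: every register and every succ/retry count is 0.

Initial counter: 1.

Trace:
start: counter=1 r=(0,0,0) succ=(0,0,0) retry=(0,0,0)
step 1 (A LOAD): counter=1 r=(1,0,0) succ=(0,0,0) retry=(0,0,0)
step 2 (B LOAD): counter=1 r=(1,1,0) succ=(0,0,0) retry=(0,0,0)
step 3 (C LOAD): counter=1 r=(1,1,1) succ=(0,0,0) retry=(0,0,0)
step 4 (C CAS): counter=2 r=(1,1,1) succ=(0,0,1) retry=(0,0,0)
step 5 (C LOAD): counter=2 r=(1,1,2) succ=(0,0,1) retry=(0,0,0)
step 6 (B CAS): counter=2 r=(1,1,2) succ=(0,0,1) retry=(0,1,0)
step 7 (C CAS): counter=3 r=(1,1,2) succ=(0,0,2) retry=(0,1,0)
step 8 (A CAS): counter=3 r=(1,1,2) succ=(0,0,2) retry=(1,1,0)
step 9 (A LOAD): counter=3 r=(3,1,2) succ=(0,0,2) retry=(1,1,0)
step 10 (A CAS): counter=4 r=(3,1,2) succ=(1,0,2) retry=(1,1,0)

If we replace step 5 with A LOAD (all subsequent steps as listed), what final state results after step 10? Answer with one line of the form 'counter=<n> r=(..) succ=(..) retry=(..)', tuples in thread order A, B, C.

counter=4 r=(3,1,1) succ=(2,0,1) retry=(0,1,1)

(re-executing from step 5 with the substitution; state before step 5: counter=2 r=(1,1,1) succ=(0,0,1) retry=(0,0,0))
step 5 (A LOAD): counter=2 r=(2,1,1) succ=(0,0,1) retry=(0,0,0)
step 6 (B CAS): counter=2 r=(2,1,1) succ=(0,0,1) retry=(0,1,0)
step 7 (C CAS): counter=2 r=(2,1,1) succ=(0,0,1) retry=(0,1,1)
step 8 (A CAS): counter=3 r=(2,1,1) succ=(1,0,1) retry=(0,1,1)
step 9 (A LOAD): counter=3 r=(3,1,1) succ=(1,0,1) retry=(0,1,1)
step 10 (A CAS): counter=4 r=(3,1,1) succ=(2,0,1) retry=(0,1,1)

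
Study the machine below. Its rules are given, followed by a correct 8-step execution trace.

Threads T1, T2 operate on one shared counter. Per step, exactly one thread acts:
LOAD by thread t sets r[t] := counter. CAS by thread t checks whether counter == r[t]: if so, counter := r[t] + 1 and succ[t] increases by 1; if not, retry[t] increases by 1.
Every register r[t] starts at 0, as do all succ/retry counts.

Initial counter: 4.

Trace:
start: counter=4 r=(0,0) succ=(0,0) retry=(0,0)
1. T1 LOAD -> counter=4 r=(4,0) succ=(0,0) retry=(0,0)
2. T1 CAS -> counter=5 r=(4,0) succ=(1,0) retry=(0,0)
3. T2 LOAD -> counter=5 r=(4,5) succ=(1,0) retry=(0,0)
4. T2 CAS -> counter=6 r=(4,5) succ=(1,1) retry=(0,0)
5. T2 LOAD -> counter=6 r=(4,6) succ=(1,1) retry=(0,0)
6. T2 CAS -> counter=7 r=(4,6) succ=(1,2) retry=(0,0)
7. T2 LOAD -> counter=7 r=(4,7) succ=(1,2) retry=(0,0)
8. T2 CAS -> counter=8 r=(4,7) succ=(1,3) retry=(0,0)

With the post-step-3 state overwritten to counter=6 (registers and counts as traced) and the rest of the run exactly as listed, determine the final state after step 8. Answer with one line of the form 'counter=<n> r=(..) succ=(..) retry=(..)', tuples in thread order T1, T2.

counter=8 r=(4,7) succ=(1,2) retry=(0,1)

state after step 3 := counter=6 r=(4,5) succ=(1,0) retry=(0,0)
4. T2 CAS -> counter=6 r=(4,5) succ=(1,0) retry=(0,1)
5. T2 LOAD -> counter=6 r=(4,6) succ=(1,0) retry=(0,1)
6. T2 CAS -> counter=7 r=(4,6) succ=(1,1) retry=(0,1)
7. T2 LOAD -> counter=7 r=(4,7) succ=(1,1) retry=(0,1)
8. T2 CAS -> counter=8 r=(4,7) succ=(1,2) retry=(0,1)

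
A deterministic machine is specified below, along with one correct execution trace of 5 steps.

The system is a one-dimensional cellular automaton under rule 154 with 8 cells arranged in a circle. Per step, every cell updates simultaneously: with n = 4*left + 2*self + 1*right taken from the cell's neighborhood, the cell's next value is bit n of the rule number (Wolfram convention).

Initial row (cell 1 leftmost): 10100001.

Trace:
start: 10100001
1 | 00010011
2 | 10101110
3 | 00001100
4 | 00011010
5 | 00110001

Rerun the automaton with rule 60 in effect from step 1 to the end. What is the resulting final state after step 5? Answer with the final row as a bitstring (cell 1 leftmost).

01100110

(re-executing steps 1..5 under rule 60; state before step 1: 10100001)
1 | 01110001
2 | 11001001
3 | 00101101
4 | 10111011
5 | 01100110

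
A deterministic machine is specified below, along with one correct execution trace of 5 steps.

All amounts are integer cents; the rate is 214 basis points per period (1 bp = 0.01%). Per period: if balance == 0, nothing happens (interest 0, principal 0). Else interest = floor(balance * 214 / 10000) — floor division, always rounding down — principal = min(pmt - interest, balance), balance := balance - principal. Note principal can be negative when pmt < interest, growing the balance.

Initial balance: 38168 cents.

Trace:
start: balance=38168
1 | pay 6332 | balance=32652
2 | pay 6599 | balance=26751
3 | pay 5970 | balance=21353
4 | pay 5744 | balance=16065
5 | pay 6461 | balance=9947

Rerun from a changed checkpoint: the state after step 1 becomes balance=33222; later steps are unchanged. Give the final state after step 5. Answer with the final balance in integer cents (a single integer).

10567

state after step 1 := balance=33222
2 | pay 6599 | balance=27333
3 | pay 5970 | balance=21947
4 | pay 5744 | balance=16672
5 | pay 6461 | balance=10567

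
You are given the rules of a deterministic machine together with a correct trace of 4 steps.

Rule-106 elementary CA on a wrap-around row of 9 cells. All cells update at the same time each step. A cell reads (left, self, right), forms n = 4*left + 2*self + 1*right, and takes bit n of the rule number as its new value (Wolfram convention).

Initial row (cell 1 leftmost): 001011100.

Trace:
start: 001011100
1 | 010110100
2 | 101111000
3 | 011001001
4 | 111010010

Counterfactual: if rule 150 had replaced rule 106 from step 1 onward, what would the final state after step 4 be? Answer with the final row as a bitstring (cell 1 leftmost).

(re-executing steps 1..4 under rule 150; state before step 1: 001011100)
1 | 011001010
2 | 100111011
3 | 011010001
4 | 000011011

000011011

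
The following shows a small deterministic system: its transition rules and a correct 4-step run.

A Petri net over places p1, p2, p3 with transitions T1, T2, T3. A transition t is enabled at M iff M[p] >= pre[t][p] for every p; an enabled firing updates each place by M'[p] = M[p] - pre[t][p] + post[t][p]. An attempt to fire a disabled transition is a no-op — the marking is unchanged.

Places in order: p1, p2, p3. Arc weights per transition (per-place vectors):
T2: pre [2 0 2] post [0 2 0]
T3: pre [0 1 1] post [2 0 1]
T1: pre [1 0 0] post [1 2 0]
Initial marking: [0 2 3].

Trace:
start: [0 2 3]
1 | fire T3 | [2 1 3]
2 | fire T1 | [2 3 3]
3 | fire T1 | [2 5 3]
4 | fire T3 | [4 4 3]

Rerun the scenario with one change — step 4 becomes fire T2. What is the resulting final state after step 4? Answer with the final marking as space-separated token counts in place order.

(re-executing from step 4 with the substitution; state before step 4: [2 5 3])
4 | fire T2 | [0 7 1]

0 7 1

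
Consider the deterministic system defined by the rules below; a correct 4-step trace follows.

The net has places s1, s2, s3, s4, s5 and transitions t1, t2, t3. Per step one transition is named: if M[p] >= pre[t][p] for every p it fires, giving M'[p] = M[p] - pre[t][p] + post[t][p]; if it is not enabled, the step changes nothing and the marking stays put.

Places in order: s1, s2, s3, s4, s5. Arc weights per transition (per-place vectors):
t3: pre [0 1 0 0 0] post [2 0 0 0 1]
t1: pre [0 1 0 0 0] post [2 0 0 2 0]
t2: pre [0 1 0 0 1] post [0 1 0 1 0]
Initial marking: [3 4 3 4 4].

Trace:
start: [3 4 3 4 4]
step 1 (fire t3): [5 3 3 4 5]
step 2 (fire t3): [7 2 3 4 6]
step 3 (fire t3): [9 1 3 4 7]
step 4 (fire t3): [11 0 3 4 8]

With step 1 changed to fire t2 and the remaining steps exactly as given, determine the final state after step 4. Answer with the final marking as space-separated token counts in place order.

(re-executing from step 1 with the substitution; state before step 1: [3 4 3 4 4])
step 1 (fire t2): [3 4 3 5 3]
step 2 (fire t3): [5 3 3 5 4]
step 3 (fire t3): [7 2 3 5 5]
step 4 (fire t3): [9 1 3 5 6]

9 1 3 5 6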